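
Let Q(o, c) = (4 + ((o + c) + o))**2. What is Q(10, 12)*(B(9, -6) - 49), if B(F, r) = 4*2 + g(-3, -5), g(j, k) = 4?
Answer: -47952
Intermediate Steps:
Q(o, c) = (4 + c + 2*o)**2 (Q(o, c) = (4 + ((c + o) + o))**2 = (4 + (c + 2*o))**2 = (4 + c + 2*o)**2)
B(F, r) = 12 (B(F, r) = 4*2 + 4 = 8 + 4 = 12)
Q(10, 12)*(B(9, -6) - 49) = (4 + 12 + 2*10)**2*(12 - 49) = (4 + 12 + 20)**2*(-37) = 36**2*(-37) = 1296*(-37) = -47952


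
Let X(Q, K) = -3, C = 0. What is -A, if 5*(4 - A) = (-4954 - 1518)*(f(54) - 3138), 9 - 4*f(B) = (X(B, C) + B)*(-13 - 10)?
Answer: 3679328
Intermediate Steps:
f(B) = -15 + 23*B/4 (f(B) = 9/4 - (-3 + B)*(-13 - 10)/4 = 9/4 - (-3 + B)*(-23)/4 = 9/4 - (69 - 23*B)/4 = 9/4 + (-69/4 + 23*B/4) = -15 + 23*B/4)
A = -3679328 (A = 4 - (-4954 - 1518)*((-15 + (23/4)*54) - 3138)/5 = 4 - (-6472)*((-15 + 621/2) - 3138)/5 = 4 - (-6472)*(591/2 - 3138)/5 = 4 - (-6472)*(-5685)/(5*2) = 4 - ⅕*18396660 = 4 - 3679332 = -3679328)
-A = -1*(-3679328) = 3679328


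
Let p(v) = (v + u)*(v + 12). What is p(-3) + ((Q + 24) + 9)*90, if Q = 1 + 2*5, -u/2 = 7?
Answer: 3807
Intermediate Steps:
u = -14 (u = -2*7 = -14)
Q = 11 (Q = 1 + 10 = 11)
p(v) = (-14 + v)*(12 + v) (p(v) = (v - 14)*(v + 12) = (-14 + v)*(12 + v))
p(-3) + ((Q + 24) + 9)*90 = (-168 + (-3)**2 - 2*(-3)) + ((11 + 24) + 9)*90 = (-168 + 9 + 6) + (35 + 9)*90 = -153 + 44*90 = -153 + 3960 = 3807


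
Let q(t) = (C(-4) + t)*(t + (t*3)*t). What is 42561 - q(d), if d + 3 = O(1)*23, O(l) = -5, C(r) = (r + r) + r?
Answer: 5457581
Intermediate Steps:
C(r) = 3*r (C(r) = 2*r + r = 3*r)
d = -118 (d = -3 - 5*23 = -3 - 115 = -118)
q(t) = (-12 + t)*(t + 3*t²) (q(t) = (3*(-4) + t)*(t + (t*3)*t) = (-12 + t)*(t + (3*t)*t) = (-12 + t)*(t + 3*t²))
42561 - q(d) = 42561 - (-118)*(-12 - 35*(-118) + 3*(-118)²) = 42561 - (-118)*(-12 + 4130 + 3*13924) = 42561 - (-118)*(-12 + 4130 + 41772) = 42561 - (-118)*45890 = 42561 - 1*(-5415020) = 42561 + 5415020 = 5457581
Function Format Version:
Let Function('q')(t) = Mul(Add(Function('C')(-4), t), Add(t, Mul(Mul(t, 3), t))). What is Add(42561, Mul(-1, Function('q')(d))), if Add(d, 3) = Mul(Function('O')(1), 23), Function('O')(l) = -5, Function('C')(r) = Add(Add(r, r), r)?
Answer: 5457581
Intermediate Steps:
Function('C')(r) = Mul(3, r) (Function('C')(r) = Add(Mul(2, r), r) = Mul(3, r))
d = -118 (d = Add(-3, Mul(-5, 23)) = Add(-3, -115) = -118)
Function('q')(t) = Mul(Add(-12, t), Add(t, Mul(3, Pow(t, 2)))) (Function('q')(t) = Mul(Add(Mul(3, -4), t), Add(t, Mul(Mul(t, 3), t))) = Mul(Add(-12, t), Add(t, Mul(Mul(3, t), t))) = Mul(Add(-12, t), Add(t, Mul(3, Pow(t, 2)))))
Add(42561, Mul(-1, Function('q')(d))) = Add(42561, Mul(-1, Mul(-118, Add(-12, Mul(-35, -118), Mul(3, Pow(-118, 2)))))) = Add(42561, Mul(-1, Mul(-118, Add(-12, 4130, Mul(3, 13924))))) = Add(42561, Mul(-1, Mul(-118, Add(-12, 4130, 41772)))) = Add(42561, Mul(-1, Mul(-118, 45890))) = Add(42561, Mul(-1, -5415020)) = Add(42561, 5415020) = 5457581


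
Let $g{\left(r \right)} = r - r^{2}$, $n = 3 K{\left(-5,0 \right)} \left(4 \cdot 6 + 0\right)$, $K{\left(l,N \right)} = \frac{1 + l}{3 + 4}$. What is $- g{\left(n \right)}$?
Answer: $\frac{84960}{49} \approx 1733.9$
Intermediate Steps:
$K{\left(l,N \right)} = \frac{1}{7} + \frac{l}{7}$ ($K{\left(l,N \right)} = \frac{1 + l}{7} = \left(1 + l\right) \frac{1}{7} = \frac{1}{7} + \frac{l}{7}$)
$n = - \frac{288}{7}$ ($n = 3 \left(\frac{1}{7} + \frac{1}{7} \left(-5\right)\right) \left(4 \cdot 6 + 0\right) = 3 \left(\frac{1}{7} - \frac{5}{7}\right) \left(24 + 0\right) = 3 \left(- \frac{4}{7}\right) 24 = \left(- \frac{12}{7}\right) 24 = - \frac{288}{7} \approx -41.143$)
$- g{\left(n \right)} = - \frac{\left(-288\right) \left(1 - - \frac{288}{7}\right)}{7} = - \frac{\left(-288\right) \left(1 + \frac{288}{7}\right)}{7} = - \frac{\left(-288\right) 295}{7 \cdot 7} = \left(-1\right) \left(- \frac{84960}{49}\right) = \frac{84960}{49}$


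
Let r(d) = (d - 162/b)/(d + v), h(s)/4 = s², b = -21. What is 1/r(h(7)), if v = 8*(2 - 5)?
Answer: 602/713 ≈ 0.84432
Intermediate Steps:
v = -24 (v = 8*(-3) = -24)
h(s) = 4*s²
r(d) = (54/7 + d)/(-24 + d) (r(d) = (d - 162/(-21))/(d - 24) = (d - 162*(-1/21))/(-24 + d) = (d + 54/7)/(-24 + d) = (54/7 + d)/(-24 + d))
1/r(h(7)) = 1/((54/7 + 4*7²)/(-24 + 4*7²)) = 1/((54/7 + 4*49)/(-24 + 4*49)) = 1/((54/7 + 196)/(-24 + 196)) = 1/((1426/7)/172) = 1/((1/172)*(1426/7)) = 1/(713/602) = 602/713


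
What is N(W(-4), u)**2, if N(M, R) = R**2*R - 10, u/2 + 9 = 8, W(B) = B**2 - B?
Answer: 324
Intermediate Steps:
u = -2 (u = -18 + 2*8 = -18 + 16 = -2)
N(M, R) = -10 + R**3 (N(M, R) = R**3 - 10 = -10 + R**3)
N(W(-4), u)**2 = (-10 + (-2)**3)**2 = (-10 - 8)**2 = (-18)**2 = 324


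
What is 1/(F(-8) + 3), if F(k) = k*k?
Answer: 1/67 ≈ 0.014925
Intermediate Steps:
F(k) = k²
1/(F(-8) + 3) = 1/((-8)² + 3) = 1/(64 + 3) = 1/67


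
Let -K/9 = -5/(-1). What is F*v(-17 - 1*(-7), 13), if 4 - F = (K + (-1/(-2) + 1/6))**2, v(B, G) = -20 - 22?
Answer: 247142/3 ≈ 82381.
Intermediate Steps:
K = -45 (K = -(-45)/(-1) = -(-45)*(-1) = -9*5 = -45)
v(B, G) = -42
F = -17653/9 (F = 4 - (-45 + (-1/(-2) + 1/6))**2 = 4 - (-45 + (-1*(-1/2) + 1*(1/6)))**2 = 4 - (-45 + (1/2 + 1/6))**2 = 4 - (-45 + 2/3)**2 = 4 - (-133/3)**2 = 4 - 1*17689/9 = 4 - 17689/9 = -17653/9 ≈ -1961.4)
F*v(-17 - 1*(-7), 13) = -17653/9*(-42) = 247142/3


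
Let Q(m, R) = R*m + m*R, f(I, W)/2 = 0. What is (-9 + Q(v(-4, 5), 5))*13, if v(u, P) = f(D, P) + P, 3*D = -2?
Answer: 533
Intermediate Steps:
D = -⅔ (D = (⅓)*(-2) = -⅔ ≈ -0.66667)
f(I, W) = 0 (f(I, W) = 2*0 = 0)
v(u, P) = P (v(u, P) = 0 + P = P)
Q(m, R) = 2*R*m (Q(m, R) = R*m + R*m = 2*R*m)
(-9 + Q(v(-4, 5), 5))*13 = (-9 + 2*5*5)*13 = (-9 + 50)*13 = 41*13 = 533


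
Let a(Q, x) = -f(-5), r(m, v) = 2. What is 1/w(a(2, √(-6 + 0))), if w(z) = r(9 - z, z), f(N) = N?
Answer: ½ ≈ 0.50000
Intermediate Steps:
a(Q, x) = 5 (a(Q, x) = -1*(-5) = 5)
w(z) = 2
1/w(a(2, √(-6 + 0))) = 1/2 = ½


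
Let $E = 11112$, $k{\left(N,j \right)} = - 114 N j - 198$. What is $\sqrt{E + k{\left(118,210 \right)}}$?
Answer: $i \sqrt{2814006} \approx 1677.5 i$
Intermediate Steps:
$k{\left(N,j \right)} = -198 - 114 N j$ ($k{\left(N,j \right)} = - 114 N j - 198 = -198 - 114 N j$)
$\sqrt{E + k{\left(118,210 \right)}} = \sqrt{11112 - \left(198 + 13452 \cdot 210\right)} = \sqrt{11112 - 2825118} = \sqrt{-2814006} = i \sqrt{2814006}$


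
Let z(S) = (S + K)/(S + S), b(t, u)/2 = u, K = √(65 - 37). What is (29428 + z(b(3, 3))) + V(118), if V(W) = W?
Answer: 59093/2 + √7/6 ≈ 29547.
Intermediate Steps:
K = 2*√7 (K = √28 = 2*√7 ≈ 5.2915)
b(t, u) = 2*u
z(S) = (S + 2*√7)/(2*S) (z(S) = (S + 2*√7)/(S + S) = (S + 2*√7)/((2*S)) = (S + 2*√7)*(1/(2*S)) = (S + 2*√7)/(2*S))
(29428 + z(b(3, 3))) + V(118) = (29428 + (√7 + (2*3)/2)/((2*3))) + 118 = (29428 + (√7 + (½)*6)/6) + 118 = (29428 + (√7 + 3)/6) + 118 = (29428 + (3 + √7)/6) + 118 = (29428 + (½ + √7/6)) + 118 = (58857/2 + √7/6) + 118 = 59093/2 + √7/6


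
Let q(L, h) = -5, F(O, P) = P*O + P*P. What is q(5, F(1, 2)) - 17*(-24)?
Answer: 403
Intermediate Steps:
F(O, P) = P**2 + O*P (F(O, P) = O*P + P**2 = P**2 + O*P)
q(5, F(1, 2)) - 17*(-24) = -5 - 17*(-24) = -5 + 408 = 403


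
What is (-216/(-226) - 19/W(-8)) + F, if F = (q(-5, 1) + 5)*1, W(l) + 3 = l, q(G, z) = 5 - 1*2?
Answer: 13279/1243 ≈ 10.683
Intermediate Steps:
q(G, z) = 3 (q(G, z) = 5 - 2 = 3)
W(l) = -3 + l
F = 8 (F = (3 + 5)*1 = 8*1 = 8)
(-216/(-226) - 19/W(-8)) + F = (-216/(-226) - 19/(-3 - 8)) + 8 = (-216*(-1/226) - 19/(-11)) + 8 = (108/113 - 19*(-1/11)) + 8 = (108/113 + 19/11) + 8 = 3335/1243 + 8 = 13279/1243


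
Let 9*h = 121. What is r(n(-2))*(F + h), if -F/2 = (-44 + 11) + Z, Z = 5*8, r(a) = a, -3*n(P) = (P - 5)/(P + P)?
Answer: 35/108 ≈ 0.32407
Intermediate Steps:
n(P) = -(-5 + P)/(6*P) (n(P) = -(P - 5)/(3*(P + P)) = -(-5 + P)/(3*(2*P)) = -(-5 + P)*1/(2*P)/3 = -(-5 + P)/(6*P))
Z = 40
h = 121/9 (h = (⅑)*121 = 121/9 ≈ 13.444)
F = -14 (F = -2*((-44 + 11) + 40) = -2*(-33 + 40) = -2*7 = -14)
r(n(-2))*(F + h) = ((⅙)*(5 - 1*(-2))/(-2))*(-14 + 121/9) = ((⅙)*(-½)*(5 + 2))*(-5/9) = ((⅙)*(-½)*7)*(-5/9) = -7/12*(-5/9) = 35/108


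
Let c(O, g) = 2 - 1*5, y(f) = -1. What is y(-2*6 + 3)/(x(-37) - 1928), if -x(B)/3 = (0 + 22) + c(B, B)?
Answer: 1/1985 ≈ 0.00050378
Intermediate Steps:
c(O, g) = -3 (c(O, g) = 2 - 5 = -3)
x(B) = -57 (x(B) = -3*((0 + 22) - 3) = -3*(22 - 3) = -3*19 = -57)
y(-2*6 + 3)/(x(-37) - 1928) = -1/(-57 - 1928) = -1/(-1985) = -1*(-1/1985) = 1/1985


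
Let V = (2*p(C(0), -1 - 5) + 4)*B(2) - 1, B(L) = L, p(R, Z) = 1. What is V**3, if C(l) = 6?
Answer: 1331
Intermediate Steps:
V = 11 (V = (2*1 + 4)*2 - 1 = (2 + 4)*2 - 1 = 6*2 - 1 = 12 - 1 = 11)
V**3 = 11**3 = 1331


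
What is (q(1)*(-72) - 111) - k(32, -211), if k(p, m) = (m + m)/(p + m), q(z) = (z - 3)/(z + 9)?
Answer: -88567/895 ≈ -98.958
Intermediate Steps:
q(z) = (-3 + z)/(9 + z)
k(p, m) = 2*m/(m + p) (k(p, m) = (2*m)/(m + p) = 2*m/(m + p))
(q(1)*(-72) - 111) - k(32, -211) = (((-3 + 1)/(9 + 1))*(-72) - 111) - 2*(-211)/(-211 + 32) = ((-2/10)*(-72) - 111) - 2*(-211)/(-179) = (((⅒)*(-2))*(-72) - 111) - 2*(-211)*(-1)/179 = (-⅕*(-72) - 111) - 1*422/179 = (72/5 - 111) - 422/179 = -483/5 - 422/179 = -88567/895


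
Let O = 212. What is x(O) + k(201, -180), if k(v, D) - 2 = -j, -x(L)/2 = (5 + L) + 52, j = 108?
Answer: -644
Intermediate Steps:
x(L) = -114 - 2*L (x(L) = -2*((5 + L) + 52) = -2*(57 + L) = -114 - 2*L)
k(v, D) = -106 (k(v, D) = 2 - 1*108 = 2 - 108 = -106)
x(O) + k(201, -180) = (-114 - 2*212) - 106 = (-114 - 424) - 106 = -538 - 106 = -644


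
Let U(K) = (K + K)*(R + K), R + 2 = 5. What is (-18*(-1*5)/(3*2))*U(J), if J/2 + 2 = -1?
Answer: 540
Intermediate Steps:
R = 3 (R = -2 + 5 = 3)
J = -6 (J = -4 + 2*(-1) = -4 - 2 = -6)
U(K) = 2*K*(3 + K) (U(K) = (K + K)*(3 + K) = (2*K)*(3 + K) = 2*K*(3 + K))
(-18*(-1*5)/(3*2))*U(J) = (-18*(-1*5)/(3*2))*(2*(-6)*(3 - 6)) = (-(-90)/6)*(2*(-6)*(-3)) = -(-90)/6*36 = -18*(-5/6)*36 = 15*36 = 540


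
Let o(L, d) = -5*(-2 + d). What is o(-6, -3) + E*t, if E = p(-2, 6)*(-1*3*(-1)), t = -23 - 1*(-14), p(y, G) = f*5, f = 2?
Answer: -245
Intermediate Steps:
p(y, G) = 10 (p(y, G) = 2*5 = 10)
t = -9 (t = -23 + 14 = -9)
o(L, d) = 10 - 5*d
E = 30 (E = 10*(-1*3*(-1)) = 10*(-3*(-1)) = 10*3 = 30)
o(-6, -3) + E*t = (10 - 5*(-3)) + 30*(-9) = (10 + 15) - 270 = 25 - 270 = -245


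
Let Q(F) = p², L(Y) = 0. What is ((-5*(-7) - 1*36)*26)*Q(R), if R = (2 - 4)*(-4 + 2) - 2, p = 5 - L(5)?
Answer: -650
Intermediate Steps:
p = 5 (p = 5 - 1*0 = 5 + 0 = 5)
R = 2 (R = -2*(-2) - 2 = 4 - 2 = 2)
Q(F) = 25 (Q(F) = 5² = 25)
((-5*(-7) - 1*36)*26)*Q(R) = ((-5*(-7) - 1*36)*26)*25 = ((35 - 36)*26)*25 = -1*26*25 = -26*25 = -650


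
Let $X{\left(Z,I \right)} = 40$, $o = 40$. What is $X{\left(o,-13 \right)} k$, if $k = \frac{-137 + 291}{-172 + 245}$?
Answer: $\frac{6160}{73} \approx 84.384$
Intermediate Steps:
$k = \frac{154}{73} \approx 2.1096$
$X{\left(o,-13 \right)} k = 40 \cdot \frac{154}{73} = \frac{6160}{73}$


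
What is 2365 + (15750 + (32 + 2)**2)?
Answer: 19271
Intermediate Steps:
2365 + (15750 + (32 + 2)**2) = 2365 + (15750 + 34**2) = 2365 + (15750 + 1156) = 2365 + 16906 = 19271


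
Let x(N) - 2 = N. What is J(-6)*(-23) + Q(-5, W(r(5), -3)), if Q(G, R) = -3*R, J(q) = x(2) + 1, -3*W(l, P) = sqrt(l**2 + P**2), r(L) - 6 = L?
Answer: -115 + sqrt(130) ≈ -103.60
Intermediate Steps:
r(L) = 6 + L
x(N) = 2 + N
W(l, P) = -sqrt(P**2 + l**2)/3 (W(l, P) = -sqrt(l**2 + P**2)/3 = -sqrt(P**2 + l**2)/3)
J(q) = 5 (J(q) = (2 + 2) + 1 = 4 + 1 = 5)
J(-6)*(-23) + Q(-5, W(r(5), -3)) = 5*(-23) - (-1)*sqrt((-3)**2 + (6 + 5)**2) = -115 - (-1)*sqrt(9 + 11**2) = -115 - (-1)*sqrt(9 + 121) = -115 - (-1)*sqrt(130) = -115 + sqrt(130)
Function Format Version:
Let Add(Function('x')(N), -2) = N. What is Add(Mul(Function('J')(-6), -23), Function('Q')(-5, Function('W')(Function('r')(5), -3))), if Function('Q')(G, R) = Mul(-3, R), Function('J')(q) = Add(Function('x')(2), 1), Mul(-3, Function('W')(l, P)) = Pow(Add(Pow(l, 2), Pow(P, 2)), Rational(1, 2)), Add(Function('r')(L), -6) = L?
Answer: Add(-115, Pow(130, Rational(1, 2))) ≈ -103.60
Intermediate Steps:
Function('r')(L) = Add(6, L)
Function('x')(N) = Add(2, N)
Function('W')(l, P) = Mul(Rational(-1, 3), Pow(Add(Pow(P, 2), Pow(l, 2)), Rational(1, 2))) (Function('W')(l, P) = Mul(Rational(-1, 3), Pow(Add(Pow(l, 2), Pow(P, 2)), Rational(1, 2))) = Mul(Rational(-1, 3), Pow(Add(Pow(P, 2), Pow(l, 2)), Rational(1, 2))))
Function('J')(q) = 5 (Function('J')(q) = Add(Add(2, 2), 1) = Add(4, 1) = 5)
Add(Mul(Function('J')(-6), -23), Function('Q')(-5, Function('W')(Function('r')(5), -3))) = Add(Mul(5, -23), Mul(-3, Mul(Rational(-1, 3), Pow(Add(Pow(-3, 2), Pow(Add(6, 5), 2)), Rational(1, 2))))) = Add(-115, Mul(-3, Mul(Rational(-1, 3), Pow(Add(9, Pow(11, 2)), Rational(1, 2))))) = Add(-115, Mul(-3, Mul(Rational(-1, 3), Pow(Add(9, 121), Rational(1, 2))))) = Add(-115, Mul(-3, Mul(Rational(-1, 3), Pow(130, Rational(1, 2))))) = Add(-115, Pow(130, Rational(1, 2)))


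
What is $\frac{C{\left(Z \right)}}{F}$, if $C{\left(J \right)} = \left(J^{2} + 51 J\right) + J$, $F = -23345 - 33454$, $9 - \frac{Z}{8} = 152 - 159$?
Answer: $- \frac{2560}{6311} \approx -0.40564$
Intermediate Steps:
$Z = 128$ ($Z = 72 - 8 \left(152 - 159\right) = 72 - -56 = 72 + 56 = 128$)
$F = -56799$
$C{\left(J \right)} = J^{2} + 52 J$
$\frac{C{\left(Z \right)}}{F} = \frac{128 \left(52 + 128\right)}{-56799} = 128 \cdot 180 \left(- \frac{1}{56799}\right) = 23040 \left(- \frac{1}{56799}\right) = - \frac{2560}{6311}$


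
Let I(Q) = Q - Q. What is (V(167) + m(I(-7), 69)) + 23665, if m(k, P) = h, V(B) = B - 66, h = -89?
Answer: 23677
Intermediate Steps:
V(B) = -66 + B
I(Q) = 0
m(k, P) = -89
(V(167) + m(I(-7), 69)) + 23665 = ((-66 + 167) - 89) + 23665 = (101 - 89) + 23665 = 12 + 23665 = 23677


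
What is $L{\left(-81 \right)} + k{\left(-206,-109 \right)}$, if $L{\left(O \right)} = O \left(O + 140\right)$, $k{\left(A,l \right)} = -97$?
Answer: $-4876$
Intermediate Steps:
$L{\left(O \right)} = O \left(140 + O\right)$
$L{\left(-81 \right)} + k{\left(-206,-109 \right)} = - 81 \left(140 - 81\right) - 97 = \left(-81\right) 59 - 97 = -4779 - 97 = -4876$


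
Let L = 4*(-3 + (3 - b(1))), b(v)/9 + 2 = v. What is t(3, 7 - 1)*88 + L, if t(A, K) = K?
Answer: 564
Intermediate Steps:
b(v) = -18 + 9*v
L = 36 (L = 4*(-3 + (3 - (-18 + 9*1))) = 4*(-3 + (3 - (-18 + 9))) = 4*(-3 + (3 - 1*(-9))) = 4*(-3 + (3 + 9)) = 4*(-3 + 12) = 4*9 = 36)
t(3, 7 - 1)*88 + L = (7 - 1)*88 + 36 = 6*88 + 36 = 528 + 36 = 564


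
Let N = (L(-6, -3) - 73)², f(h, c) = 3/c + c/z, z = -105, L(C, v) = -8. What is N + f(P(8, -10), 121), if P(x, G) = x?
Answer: 83343179/12705 ≈ 6559.9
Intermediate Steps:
f(h, c) = 3/c - c/105 (f(h, c) = 3/c + c/(-105) = 3/c + c*(-1/105) = 3/c - c/105)
N = 6561 (N = (-8 - 73)² = (-81)² = 6561)
N + f(P(8, -10), 121) = 6561 + (3/121 - 1/105*121) = 6561 + (3*(1/121) - 121/105) = 6561 + (3/121 - 121/105) = 6561 - 14326/12705 = 83343179/12705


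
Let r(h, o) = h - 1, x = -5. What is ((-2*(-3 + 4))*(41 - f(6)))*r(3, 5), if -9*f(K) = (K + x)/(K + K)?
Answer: -4429/27 ≈ -164.04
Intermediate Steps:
r(h, o) = -1 + h
f(K) = -(-5 + K)/(18*K) (f(K) = -(K - 5)/(9*(K + K)) = -(-5 + K)/(9*(2*K)) = -(-5 + K)*1/(2*K)/9 = -(-5 + K)/(18*K))
((-2*(-3 + 4))*(41 - f(6)))*r(3, 5) = ((-2*(-3 + 4))*(41 - (5 - 1*6)/(18*6)))*(-1 + 3) = ((-2*1)*(41 - (5 - 6)/(18*6)))*2 = -2*(41 - (-1)/(18*6))*2 = -2*(41 - 1*(-1/108))*2 = -2*(41 + 1/108)*2 = -2*4429/108*2 = -4429/54*2 = -4429/27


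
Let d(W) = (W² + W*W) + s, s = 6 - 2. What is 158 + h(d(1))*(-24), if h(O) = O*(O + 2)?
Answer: -994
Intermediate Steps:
s = 4
d(W) = 4 + 2*W² (d(W) = (W² + W*W) + 4 = (W² + W²) + 4 = 2*W² + 4 = 4 + 2*W²)
h(O) = O*(2 + O)
158 + h(d(1))*(-24) = 158 + ((4 + 2*1²)*(2 + (4 + 2*1²)))*(-24) = 158 + ((4 + 2*1)*(2 + (4 + 2*1)))*(-24) = 158 + ((4 + 2)*(2 + (4 + 2)))*(-24) = 158 + (6*(2 + 6))*(-24) = 158 + (6*8)*(-24) = 158 + 48*(-24) = 158 - 1152 = -994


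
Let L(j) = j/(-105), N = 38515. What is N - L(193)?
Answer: 4044268/105 ≈ 38517.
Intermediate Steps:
L(j) = -j/105 (L(j) = j*(-1/105) = -j/105)
N - L(193) = 38515 - (-1)*193/105 = 38515 - 1*(-193/105) = 38515 + 193/105 = 4044268/105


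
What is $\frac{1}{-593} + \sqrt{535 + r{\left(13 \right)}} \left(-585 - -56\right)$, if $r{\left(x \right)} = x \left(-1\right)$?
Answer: $- \frac{1}{593} - 1587 \sqrt{58} \approx -12086.0$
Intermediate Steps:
$r{\left(x \right)} = - x$
$\frac{1}{-593} + \sqrt{535 + r{\left(13 \right)}} \left(-585 - -56\right) = \frac{1}{-593} + \sqrt{535 - 13} \left(-585 - -56\right) = - \frac{1}{593} + \sqrt{535 - 13} \left(-585 + 56\right) = - \frac{1}{593} + \sqrt{522} \left(-529\right) = - \frac{1}{593} + 3 \sqrt{58} \left(-529\right) = - \frac{1}{593} - 1587 \sqrt{58}$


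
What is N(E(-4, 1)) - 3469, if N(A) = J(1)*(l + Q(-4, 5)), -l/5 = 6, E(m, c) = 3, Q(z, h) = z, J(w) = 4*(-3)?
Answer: -3061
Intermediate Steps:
J(w) = -12
l = -30 (l = -5*6 = -30)
N(A) = 408 (N(A) = -12*(-30 - 4) = -12*(-34) = 408)
N(E(-4, 1)) - 3469 = 408 - 3469 = -3061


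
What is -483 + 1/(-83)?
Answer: -40090/83 ≈ -483.01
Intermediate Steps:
-483 + 1/(-83) = -483 - 1/83 = -40090/83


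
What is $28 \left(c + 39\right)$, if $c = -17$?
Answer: $616$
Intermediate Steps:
$28 \left(c + 39\right) = 28 \left(-17 + 39\right) = 28 \cdot 22 = 616$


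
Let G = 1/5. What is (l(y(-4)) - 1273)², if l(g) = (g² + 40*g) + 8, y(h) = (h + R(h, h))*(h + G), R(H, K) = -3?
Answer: 160376896/625 ≈ 2.5660e+5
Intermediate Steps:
G = ⅕ ≈ 0.20000
y(h) = (-3 + h)*(⅕ + h) (y(h) = (h - 3)*(h + ⅕) = (-3 + h)*(⅕ + h))
l(g) = 8 + g² + 40*g
(l(y(-4)) - 1273)² = ((8 + (-⅗ + (-4)² - 14/5*(-4))² + 40*(-⅗ + (-4)² - 14/5*(-4))) - 1273)² = ((8 + (-⅗ + 16 + 56/5)² + 40*(-⅗ + 16 + 56/5)) - 1273)² = ((8 + (133/5)² + 40*(133/5)) - 1273)² = ((8 + 17689/25 + 1064) - 1273)² = (44489/25 - 1273)² = (12664/25)² = 160376896/625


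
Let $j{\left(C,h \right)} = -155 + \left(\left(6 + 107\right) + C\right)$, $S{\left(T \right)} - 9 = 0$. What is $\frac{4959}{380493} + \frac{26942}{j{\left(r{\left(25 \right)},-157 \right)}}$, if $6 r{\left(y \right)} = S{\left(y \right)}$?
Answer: $- \frac{2278009237}{3424437} \approx -665.22$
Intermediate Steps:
$S{\left(T \right)} = 9$ ($S{\left(T \right)} = 9 + 0 = 9$)
$r{\left(y \right)} = \frac{3}{2}$ ($r{\left(y \right)} = \frac{1}{6} \cdot 9 = \frac{3}{2}$)
$j{\left(C,h \right)} = -42 + C$ ($j{\left(C,h \right)} = -155 + \left(113 + C\right) = -42 + C$)
$\frac{4959}{380493} + \frac{26942}{j{\left(r{\left(25 \right)},-157 \right)}} = \frac{4959}{380493} + \frac{26942}{-42 + \frac{3}{2}} = 4959 \cdot \frac{1}{380493} + \frac{26942}{- \frac{81}{2}} = \frac{551}{42277} + 26942 \left(- \frac{2}{81}\right) = \frac{551}{42277} - \frac{53884}{81} = - \frac{2278009237}{3424437}$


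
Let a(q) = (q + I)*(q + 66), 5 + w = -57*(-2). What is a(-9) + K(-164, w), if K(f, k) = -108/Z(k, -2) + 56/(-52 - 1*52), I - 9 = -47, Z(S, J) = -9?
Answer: -34678/13 ≈ -2667.5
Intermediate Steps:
I = -38 (I = 9 - 47 = -38)
w = 109 (w = -5 - 57*(-2) = -5 + 114 = 109)
a(q) = (-38 + q)*(66 + q) (a(q) = (q - 38)*(q + 66) = (-38 + q)*(66 + q))
K(f, k) = 149/13 (K(f, k) = -108/(-9) + 56/(-52 - 1*52) = -108*(-⅑) + 56/(-52 - 52) = 12 + 56/(-104) = 12 + 56*(-1/104) = 12 - 7/13 = 149/13)
a(-9) + K(-164, w) = (-2508 + (-9)² + 28*(-9)) + 149/13 = (-2508 + 81 - 252) + 149/13 = -2679 + 149/13 = -34678/13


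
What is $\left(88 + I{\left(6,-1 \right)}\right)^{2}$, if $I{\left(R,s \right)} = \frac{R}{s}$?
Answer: $6724$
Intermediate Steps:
$\left(88 + I{\left(6,-1 \right)}\right)^{2} = \left(88 + \frac{6}{-1}\right)^{2} = \left(88 + 6 \left(-1\right)\right)^{2} = \left(88 - 6\right)^{2} = 82^{2} = 6724$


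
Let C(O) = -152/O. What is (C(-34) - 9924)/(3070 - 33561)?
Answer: 168632/518347 ≈ 0.32533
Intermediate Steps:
(C(-34) - 9924)/(3070 - 33561) = (-152/(-34) - 9924)/(3070 - 33561) = (-152*(-1/34) - 9924)/(-30491) = (76/17 - 9924)*(-1/30491) = -168632/17*(-1/30491) = 168632/518347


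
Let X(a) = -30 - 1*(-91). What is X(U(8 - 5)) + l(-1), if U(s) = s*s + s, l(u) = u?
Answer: 60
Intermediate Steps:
U(s) = s + s² (U(s) = s² + s = s + s²)
X(a) = 61 (X(a) = -30 + 91 = 61)
X(U(8 - 5)) + l(-1) = 61 - 1 = 60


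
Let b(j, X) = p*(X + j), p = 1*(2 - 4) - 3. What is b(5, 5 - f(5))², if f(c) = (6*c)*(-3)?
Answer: 250000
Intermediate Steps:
p = -5 (p = 1*(-2) - 3 = -2 - 3 = -5)
f(c) = -18*c
b(j, X) = -5*X - 5*j (b(j, X) = -5*(X + j) = -5*X - 5*j)
b(5, 5 - f(5))² = (-5*(5 - (-18)*5) - 5*5)² = (-5*(5 - 1*(-90)) - 25)² = (-5*(5 + 90) - 25)² = (-5*95 - 25)² = (-475 - 25)² = (-500)² = 250000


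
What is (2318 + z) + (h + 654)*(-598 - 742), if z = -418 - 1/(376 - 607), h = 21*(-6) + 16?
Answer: -167950859/231 ≈ -7.2706e+5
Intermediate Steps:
h = -110 (h = -126 + 16 = -110)
z = -96557/231 (z = -418 - 1/(-231) = -418 - 1*(-1/231) = -418 + 1/231 = -96557/231 ≈ -418.00)
(2318 + z) + (h + 654)*(-598 - 742) = (2318 - 96557/231) + (-110 + 654)*(-598 - 742) = 438901/231 + 544*(-1340) = 438901/231 - 728960 = -167950859/231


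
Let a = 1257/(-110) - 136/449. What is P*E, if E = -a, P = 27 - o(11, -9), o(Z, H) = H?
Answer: 10428354/24695 ≈ 422.29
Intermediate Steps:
a = -579353/49390 (a = 1257*(-1/110) - 136*1/449 = -1257/110 - 136/449 = -579353/49390 ≈ -11.730)
P = 36 (P = 27 - 1*(-9) = 27 + 9 = 36)
E = 579353/49390 (E = -1*(-579353/49390) = 579353/49390 ≈ 11.730)
P*E = 36*(579353/49390) = 10428354/24695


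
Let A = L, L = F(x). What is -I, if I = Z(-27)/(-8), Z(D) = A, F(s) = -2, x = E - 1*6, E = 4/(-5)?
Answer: -1/4 ≈ -0.25000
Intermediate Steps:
E = -4/5 (E = 4*(-1/5) = -4/5 ≈ -0.80000)
x = -34/5 (x = -4/5 - 1*6 = -4/5 - 6 = -34/5 ≈ -6.8000)
L = -2
A = -2
Z(D) = -2
I = 1/4 (I = -2/(-8) = -2*(-1/8) = 1/4 ≈ 0.25000)
-I = -1*1/4 = -1/4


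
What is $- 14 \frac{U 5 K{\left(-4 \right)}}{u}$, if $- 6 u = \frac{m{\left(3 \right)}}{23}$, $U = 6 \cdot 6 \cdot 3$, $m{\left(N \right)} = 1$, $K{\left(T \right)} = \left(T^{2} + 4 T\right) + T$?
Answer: $-4173120$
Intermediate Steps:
$K{\left(T \right)} = T^{2} + 5 T$
$U = 108$ ($U = 36 \cdot 3 = 108$)
$u = - \frac{1}{138}$ ($u = - \frac{1 \cdot \frac{1}{23}}{6} = \left(- \frac{1}{6}\right) \frac{1}{23} = - \frac{1}{138} \approx -0.0072464$)
$- 14 \frac{U 5 K{\left(-4 \right)}}{u} = - 14 \frac{108 \cdot 5 \left(- 4 \left(5 - 4\right)\right)}{- \frac{1}{138}} = - 14 \cdot 540 \left(\left(-4\right) 1\right) \left(-138\right) = - 14 \cdot 540 \left(-4\right) \left(-138\right) = - 14 \left(\left(-2160\right) \left(-138\right)\right) = \left(-14\right) 298080 = -4173120$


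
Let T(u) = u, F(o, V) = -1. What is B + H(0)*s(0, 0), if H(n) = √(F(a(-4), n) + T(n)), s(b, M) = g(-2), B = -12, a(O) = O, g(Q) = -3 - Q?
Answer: -12 - I ≈ -12.0 - 1.0*I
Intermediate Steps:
s(b, M) = -1 (s(b, M) = -3 - 1*(-2) = -3 + 2 = -1)
H(n) = √(-1 + n)
B + H(0)*s(0, 0) = -12 + √(-1 + 0)*(-1) = -12 + √(-1)*(-1) = -12 + I*(-1) = -12 - I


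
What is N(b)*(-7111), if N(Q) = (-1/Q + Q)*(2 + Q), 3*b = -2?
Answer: -71110/9 ≈ -7901.1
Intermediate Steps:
b = -2/3 (b = (1/3)*(-2) = -2/3 ≈ -0.66667)
N(Q) = (2 + Q)*(Q - 1/Q) (N(Q) = (Q - 1/Q)*(2 + Q) = (2 + Q)*(Q - 1/Q))
N(b)*(-7111) = (-1 + (-2/3)**2 - 2/(-2/3) + 2*(-2/3))*(-7111) = (-1 + 4/9 - 2*(-3/2) - 4/3)*(-7111) = (-1 + 4/9 + 3 - 4/3)*(-7111) = (10/9)*(-7111) = -71110/9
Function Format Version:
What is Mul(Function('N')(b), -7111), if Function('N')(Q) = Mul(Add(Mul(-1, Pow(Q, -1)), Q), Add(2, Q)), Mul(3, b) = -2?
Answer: Rational(-71110, 9) ≈ -7901.1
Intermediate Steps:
b = Rational(-2, 3) (b = Mul(Rational(1, 3), -2) = Rational(-2, 3) ≈ -0.66667)
Function('N')(Q) = Mul(Add(2, Q), Add(Q, Mul(-1, Pow(Q, -1)))) (Function('N')(Q) = Mul(Add(Q, Mul(-1, Pow(Q, -1))), Add(2, Q)) = Mul(Add(2, Q), Add(Q, Mul(-1, Pow(Q, -1)))))
Mul(Function('N')(b), -7111) = Mul(Add(-1, Pow(Rational(-2, 3), 2), Mul(-2, Pow(Rational(-2, 3), -1)), Mul(2, Rational(-2, 3))), -7111) = Mul(Add(-1, Rational(4, 9), Mul(-2, Rational(-3, 2)), Rational(-4, 3)), -7111) = Mul(Add(-1, Rational(4, 9), 3, Rational(-4, 3)), -7111) = Mul(Rational(10, 9), -7111) = Rational(-71110, 9)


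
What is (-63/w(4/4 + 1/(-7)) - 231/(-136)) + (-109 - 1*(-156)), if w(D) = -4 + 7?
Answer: 3767/136 ≈ 27.699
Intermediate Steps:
w(D) = 3
(-63/w(4/4 + 1/(-7)) - 231/(-136)) + (-109 - 1*(-156)) = (-63/3 - 231/(-136)) + (-109 - 1*(-156)) = (-63*1/3 - 231*(-1/136)) + (-109 + 156) = (-21 + 231/136) + 47 = -2625/136 + 47 = 3767/136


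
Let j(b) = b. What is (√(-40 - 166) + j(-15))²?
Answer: (15 - I*√206)² ≈ 19.0 - 430.58*I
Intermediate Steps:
(√(-40 - 166) + j(-15))² = (√(-40 - 166) - 15)² = (√(-206) - 15)² = (I*√206 - 15)² = (-15 + I*√206)²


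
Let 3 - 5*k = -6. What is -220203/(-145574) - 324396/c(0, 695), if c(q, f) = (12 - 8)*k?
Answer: -6558616367/145574 ≈ -45054.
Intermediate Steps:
k = 9/5 (k = 3/5 - 1/5*(-6) = 3/5 + 6/5 = 9/5 ≈ 1.8000)
c(q, f) = 36/5 (c(q, f) = (12 - 8)*(9/5) = 4*(9/5) = 36/5)
-220203/(-145574) - 324396/c(0, 695) = -220203/(-145574) - 324396/36/5 = -220203*(-1/145574) - 324396*5/36 = 220203/145574 - 45055 = -6558616367/145574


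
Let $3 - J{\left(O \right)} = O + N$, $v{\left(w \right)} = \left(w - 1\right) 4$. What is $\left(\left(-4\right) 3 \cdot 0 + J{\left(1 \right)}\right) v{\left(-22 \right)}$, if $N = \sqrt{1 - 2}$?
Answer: $-184 + 92 i \approx -184.0 + 92.0 i$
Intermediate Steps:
$N = i$ ($N = \sqrt{-1} = i \approx 1.0 i$)
$v{\left(w \right)} = -4 + 4 w$ ($v{\left(w \right)} = \left(-1 + w\right) 4 = -4 + 4 w$)
$J{\left(O \right)} = 3 - i - O$ ($J{\left(O \right)} = 3 - \left(O + i\right) = 3 - \left(i + O\right) = 3 - i - O$)
$\left(\left(-4\right) 3 \cdot 0 + J{\left(1 \right)}\right) v{\left(-22 \right)} = \left(\left(-4\right) 3 \cdot 0 - \left(-2 + i\right)\right) \left(-4 + 4 \left(-22\right)\right) = \left(\left(-12\right) 0 - \left(-2 + i\right)\right) \left(-4 - 88\right) = \left(0 + \left(2 - i\right)\right) \left(-92\right) = \left(2 - i\right) \left(-92\right) = -184 + 92 i$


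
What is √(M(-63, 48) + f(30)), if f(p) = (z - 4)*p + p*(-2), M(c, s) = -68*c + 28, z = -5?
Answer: √3982 ≈ 63.103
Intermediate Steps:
M(c, s) = 28 - 68*c
f(p) = -11*p (f(p) = (-5 - 4)*p + p*(-2) = -9*p - 2*p = -11*p)
√(M(-63, 48) + f(30)) = √((28 - 68*(-63)) - 11*30) = √((28 + 4284) - 330) = √(4312 - 330) = √3982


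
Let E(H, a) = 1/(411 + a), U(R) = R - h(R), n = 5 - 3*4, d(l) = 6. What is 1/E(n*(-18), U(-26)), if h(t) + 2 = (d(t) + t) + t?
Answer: 433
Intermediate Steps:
n = -7 (n = 5 - 12 = -7)
h(t) = 4 + 2*t (h(t) = -2 + ((6 + t) + t) = -2 + (6 + 2*t) = 4 + 2*t)
U(R) = -4 - R (U(R) = R - (4 + 2*R) = R + (-4 - 2*R) = -4 - R)
1/E(n*(-18), U(-26)) = 1/(1/(411 + (-4 - 1*(-26)))) = 1/(1/(411 + (-4 + 26))) = 1/(1/(411 + 22)) = 1/(1/433) = 433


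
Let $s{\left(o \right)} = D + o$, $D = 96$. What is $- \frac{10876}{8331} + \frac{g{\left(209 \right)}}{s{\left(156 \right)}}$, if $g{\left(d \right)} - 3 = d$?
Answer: $- \frac{81215}{174951} \approx -0.46422$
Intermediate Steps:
$g{\left(d \right)} = 3 + d$
$s{\left(o \right)} = 96 + o$
$- \frac{10876}{8331} + \frac{g{\left(209 \right)}}{s{\left(156 \right)}} = - \frac{10876}{8331} + \frac{3 + 209}{96 + 156} = \left(-10876\right) \frac{1}{8331} + \frac{212}{252} = - \frac{10876}{8331} + 212 \cdot \frac{1}{252} = - \frac{10876}{8331} + \frac{53}{63} = - \frac{81215}{174951}$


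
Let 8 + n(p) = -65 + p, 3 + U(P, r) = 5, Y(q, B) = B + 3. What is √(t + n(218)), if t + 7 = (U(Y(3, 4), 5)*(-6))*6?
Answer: √66 ≈ 8.1240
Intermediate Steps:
Y(q, B) = 3 + B
U(P, r) = 2 (U(P, r) = -3 + 5 = 2)
n(p) = -73 + p (n(p) = -8 + (-65 + p) = -73 + p)
t = -79 (t = -7 + (2*(-6))*6 = -7 - 12*6 = -7 - 72 = -79)
√(t + n(218)) = √(-79 + (-73 + 218)) = √(-79 + 145) = √66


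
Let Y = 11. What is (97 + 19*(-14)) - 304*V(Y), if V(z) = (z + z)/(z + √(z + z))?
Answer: -8209/9 + 608*√22/9 ≈ -595.25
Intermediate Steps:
V(z) = 2*z/(z + √2*√z) (V(z) = (2*z)/(z + √(2*z)) = (2*z)/(z + √2*√z) = 2*z/(z + √2*√z))
(97 + 19*(-14)) - 304*V(Y) = (97 + 19*(-14)) - 608*11/(11 + √2*√11) = (97 - 266) - 608*11/(11 + √22) = -169 - 6688/(11 + √22)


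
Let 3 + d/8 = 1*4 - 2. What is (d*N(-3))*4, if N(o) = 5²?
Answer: -800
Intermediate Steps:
N(o) = 25
d = -8 (d = -24 + 8*(1*4 - 2) = -24 + 8*(4 - 2) = -24 + 8*2 = -24 + 16 = -8)
(d*N(-3))*4 = -8*25*4 = -200*4 = -800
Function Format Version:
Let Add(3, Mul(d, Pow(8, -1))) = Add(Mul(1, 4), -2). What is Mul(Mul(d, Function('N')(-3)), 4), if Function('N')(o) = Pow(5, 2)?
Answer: -800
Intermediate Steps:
Function('N')(o) = 25
d = -8 (d = Add(-24, Mul(8, Add(Mul(1, 4), -2))) = Add(-24, Mul(8, Add(4, -2))) = Add(-24, Mul(8, 2)) = Add(-24, 16) = -8)
Mul(Mul(d, Function('N')(-3)), 4) = Mul(Mul(-8, 25), 4) = Mul(-200, 4) = -800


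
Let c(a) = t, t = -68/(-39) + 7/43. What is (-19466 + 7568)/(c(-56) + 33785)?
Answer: -9976473/28330321 ≈ -0.35215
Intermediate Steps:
t = 3197/1677 (t = -68*(-1/39) + 7*(1/43) = 68/39 + 7/43 = 3197/1677 ≈ 1.9064)
c(a) = 3197/1677
(-19466 + 7568)/(c(-56) + 33785) = (-19466 + 7568)/(3197/1677 + 33785) = -11898/56660642/1677 = -11898*1677/56660642 = -9976473/28330321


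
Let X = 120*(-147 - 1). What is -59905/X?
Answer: 11981/3552 ≈ 3.3730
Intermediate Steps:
X = -17760 (X = 120*(-148) = -17760)
-59905/X = -59905/(-17760) = -59905*(-1/17760) = 11981/3552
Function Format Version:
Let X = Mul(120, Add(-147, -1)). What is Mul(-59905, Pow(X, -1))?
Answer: Rational(11981, 3552) ≈ 3.3730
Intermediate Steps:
X = -17760 (X = Mul(120, -148) = -17760)
Mul(-59905, Pow(X, -1)) = Mul(-59905, Pow(-17760, -1)) = Mul(-59905, Rational(-1, 17760)) = Rational(11981, 3552)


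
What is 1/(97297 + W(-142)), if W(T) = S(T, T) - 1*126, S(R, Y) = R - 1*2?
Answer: 1/97027 ≈ 1.0306e-5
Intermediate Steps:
S(R, Y) = -2 + R (S(R, Y) = R - 2 = -2 + R)
W(T) = -128 + T (W(T) = (-2 + T) - 1*126 = (-2 + T) - 126 = -128 + T)
1/(97297 + W(-142)) = 1/(97297 + (-128 - 142)) = 1/(97297 - 270) = 1/97027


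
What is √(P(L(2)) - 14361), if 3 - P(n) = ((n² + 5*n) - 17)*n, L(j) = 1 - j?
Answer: I*√14379 ≈ 119.91*I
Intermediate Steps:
P(n) = 3 - n*(-17 + n² + 5*n) (P(n) = 3 - ((n² + 5*n) - 17)*n = 3 - (-17 + n² + 5*n)*n = 3 - n*(-17 + n² + 5*n))
√(P(L(2)) - 14361) = √((3 - (1 - 1*2)³ - 5*(1 - 1*2)² + 17*(1 - 1*2)) - 14361) = √((3 - (1 - 2)³ - 5*(1 - 2)² + 17*(1 - 2)) - 14361) = √((3 - 1*(-1)³ - 5*(-1)² + 17*(-1)) - 14361) = √((3 - 1*(-1) - 5*1 - 17) - 14361) = √((3 + 1 - 5 - 17) - 14361) = √(-18 - 14361) = √(-14379) = I*√14379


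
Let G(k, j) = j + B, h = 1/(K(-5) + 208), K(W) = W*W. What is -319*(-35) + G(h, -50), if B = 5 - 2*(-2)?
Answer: 11124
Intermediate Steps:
K(W) = W**2
B = 9 (B = 5 + 4 = 9)
h = 1/233 (h = 1/((-5)**2 + 208) = 1/(25 + 208) = 1/233 ≈ 0.0042918)
G(k, j) = 9 + j (G(k, j) = j + 9 = 9 + j)
-319*(-35) + G(h, -50) = -319*(-35) + (9 - 50) = 11165 - 41 = 11124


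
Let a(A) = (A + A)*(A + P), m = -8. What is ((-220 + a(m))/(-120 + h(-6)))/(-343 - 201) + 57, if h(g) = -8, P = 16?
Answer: 992169/17408 ≈ 56.995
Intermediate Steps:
a(A) = 2*A*(16 + A) (a(A) = (A + A)*(A + 16) = (2*A)*(16 + A) = 2*A*(16 + A))
((-220 + a(m))/(-120 + h(-6)))/(-343 - 201) + 57 = ((-220 + 2*(-8)*(16 - 8))/(-120 - 8))/(-343 - 201) + 57 = ((-220 + 2*(-8)*8)/(-128))/(-544) + 57 = ((-220 - 128)*(-1/128))*(-1/544) + 57 = -348*(-1/128)*(-1/544) + 57 = (87/32)*(-1/544) + 57 = -87/17408 + 57 = 992169/17408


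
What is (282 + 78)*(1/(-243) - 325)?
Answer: -3159040/27 ≈ -1.1700e+5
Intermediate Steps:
(282 + 78)*(1/(-243) - 325) = 360*(-1/243 - 325) = 360*(-78976/243) = -3159040/27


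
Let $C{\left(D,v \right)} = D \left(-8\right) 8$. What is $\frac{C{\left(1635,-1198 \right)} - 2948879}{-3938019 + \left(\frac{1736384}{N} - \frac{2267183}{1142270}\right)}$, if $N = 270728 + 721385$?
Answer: $\frac{3460433740520698690}{4462803287056169689} \approx 0.77539$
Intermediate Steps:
$N = 992113$
$C{\left(D,v \right)} = - 64 D$ ($C{\left(D,v \right)} = - 8 D 8 = - 64 D$)
$\frac{C{\left(1635,-1198 \right)} - 2948879}{-3938019 + \left(\frac{1736384}{N} - \frac{2267183}{1142270}\right)} = \frac{\left(-64\right) 1635 - 2948879}{-3938019 + \left(\frac{1736384}{992113} - \frac{2267183}{1142270}\right)} = \frac{-104640 - 2948879}{-3938019 + \left(1736384 \cdot \frac{1}{992113} - \frac{2267183}{1142270}\right)} = - \frac{3053519}{-3938019 + \left(\frac{1736384}{992113} - \frac{2267183}{1142270}\right)} = - \frac{3053519}{-3938019 - \frac{265882375999}{1133260916510}} = - \frac{3053519}{- \frac{4462803287056169689}{1133260916510}} = \left(-3053519\right) \left(- \frac{1133260916510}{4462803287056169689}\right) = \frac{3460433740520698690}{4462803287056169689}$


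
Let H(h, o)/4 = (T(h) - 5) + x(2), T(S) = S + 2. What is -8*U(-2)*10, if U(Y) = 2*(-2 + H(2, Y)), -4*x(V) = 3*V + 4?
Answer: 2560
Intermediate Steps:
x(V) = -1 - 3*V/4 (x(V) = -(3*V + 4)/4 = -(4 + 3*V)/4 = -1 - 3*V/4)
T(S) = 2 + S
H(h, o) = -22 + 4*h (H(h, o) = 4*(((2 + h) - 5) + (-1 - ¾*2)) = 4*((-3 + h) + (-1 - 3/2)) = 4*((-3 + h) - 5/2) = 4*(-11/2 + h) = -22 + 4*h)
U(Y) = -32 (U(Y) = 2*(-2 + (-22 + 4*2)) = 2*(-2 + (-22 + 8)) = 2*(-2 - 14) = 2*(-16) = -32)
-8*U(-2)*10 = -8*(-32)*10 = 256*10 = 2560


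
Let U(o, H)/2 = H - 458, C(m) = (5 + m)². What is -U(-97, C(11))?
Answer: 404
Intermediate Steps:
U(o, H) = -916 + 2*H (U(o, H) = 2*(H - 458) = 2*(-458 + H) = -916 + 2*H)
-U(-97, C(11)) = -(-916 + 2*(5 + 11)²) = -(-916 + 2*16²) = -(-916 + 2*256) = -(-916 + 512) = -1*(-404) = 404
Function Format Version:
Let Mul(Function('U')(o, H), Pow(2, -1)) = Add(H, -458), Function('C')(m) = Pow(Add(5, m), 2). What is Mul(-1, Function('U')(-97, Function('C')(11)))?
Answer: 404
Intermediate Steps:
Function('U')(o, H) = Add(-916, Mul(2, H)) (Function('U')(o, H) = Mul(2, Add(H, -458)) = Mul(2, Add(-458, H)) = Add(-916, Mul(2, H)))
Mul(-1, Function('U')(-97, Function('C')(11))) = Mul(-1, Add(-916, Mul(2, Pow(Add(5, 11), 2)))) = Mul(-1, Add(-916, Mul(2, Pow(16, 2)))) = Mul(-1, Add(-916, Mul(2, 256))) = Mul(-1, Add(-916, 512)) = Mul(-1, -404) = 404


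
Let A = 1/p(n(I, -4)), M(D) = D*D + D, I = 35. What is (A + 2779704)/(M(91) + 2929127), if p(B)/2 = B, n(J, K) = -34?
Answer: 189019871/199749932 ≈ 0.94628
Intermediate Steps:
p(B) = 2*B
M(D) = D + D**2 (M(D) = D**2 + D = D + D**2)
A = -1/68 (A = 1/(2*(-34)) = 1/(-68) = -1/68 ≈ -0.014706)
(A + 2779704)/(M(91) + 2929127) = (-1/68 + 2779704)/(91*(1 + 91) + 2929127) = 189019871/(68*(91*92 + 2929127)) = 189019871/(68*(8372 + 2929127)) = (189019871/68)/2937499 = (189019871/68)*(1/2937499) = 189019871/199749932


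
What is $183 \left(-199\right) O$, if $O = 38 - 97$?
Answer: $2148603$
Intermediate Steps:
$O = -59$ ($O = 38 - 97 = -59$)
$183 \left(-199\right) O = 183 \left(-199\right) \left(-59\right) = \left(-36417\right) \left(-59\right) = 2148603$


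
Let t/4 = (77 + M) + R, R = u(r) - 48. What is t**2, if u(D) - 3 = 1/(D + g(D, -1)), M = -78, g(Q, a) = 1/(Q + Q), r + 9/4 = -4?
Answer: 13659064384/400689 ≈ 34089.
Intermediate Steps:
r = -25/4 (r = -9/4 - 4 = -25/4 ≈ -6.2500)
g(Q, a) = 1/(2*Q)
u(D) = 3 + 1/(D + 1/(2*D))
R = -28585/633 (R = (3 + 2*(-25/4)*(1 + 3*(-25/4)))/(1 + 2*(-25/4)**2) - 48 = (3 + 2*(-25/4)*(1 - 75/4))/(1 + 2*(625/16)) - 48 = (3 + 2*(-25/4)*(-71/4))/(1 + 625/8) - 48 = (3 + 1775/8)/(633/8) - 48 = (8/633)*(1799/8) - 48 = 1799/633 - 48 = -28585/633 ≈ -45.158)
t = -116872/633 (t = 4*((77 - 78) - 28585/633) = 4*(-1 - 28585/633) = 4*(-29218/633) = -116872/633 ≈ -184.63)
t**2 = (-116872/633)**2 = 13659064384/400689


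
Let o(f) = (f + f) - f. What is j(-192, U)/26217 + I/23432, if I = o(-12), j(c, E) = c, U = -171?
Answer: -401129/51193062 ≈ -0.0078356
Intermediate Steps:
o(f) = f (o(f) = 2*f - f = f)
I = -12
j(-192, U)/26217 + I/23432 = -192/26217 - 12/23432 = -192*1/26217 - 12*1/23432 = -64/8739 - 3/5858 = -401129/51193062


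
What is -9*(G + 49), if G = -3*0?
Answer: -441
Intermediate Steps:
G = 0
-9*(G + 49) = -9*(0 + 49) = -9*49 = -441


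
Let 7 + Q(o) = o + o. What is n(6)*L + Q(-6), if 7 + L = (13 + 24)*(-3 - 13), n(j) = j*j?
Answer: -21583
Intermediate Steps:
n(j) = j**2
L = -599 (L = -7 + (13 + 24)*(-3 - 13) = -7 + 37*(-16) = -7 - 592 = -599)
Q(o) = -7 + 2*o (Q(o) = -7 + (o + o) = -7 + 2*o)
n(6)*L + Q(-6) = 6**2*(-599) + (-7 + 2*(-6)) = 36*(-599) + (-7 - 12) = -21564 - 19 = -21583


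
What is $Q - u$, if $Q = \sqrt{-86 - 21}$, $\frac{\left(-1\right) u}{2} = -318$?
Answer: $-636 + i \sqrt{107} \approx -636.0 + 10.344 i$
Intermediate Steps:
$u = 636$ ($u = \left(-2\right) \left(-318\right) = 636$)
$Q = i \sqrt{107}$ ($Q = \sqrt{-107} = i \sqrt{107} \approx 10.344 i$)
$Q - u = i \sqrt{107} - 636 = -636 + i \sqrt{107}$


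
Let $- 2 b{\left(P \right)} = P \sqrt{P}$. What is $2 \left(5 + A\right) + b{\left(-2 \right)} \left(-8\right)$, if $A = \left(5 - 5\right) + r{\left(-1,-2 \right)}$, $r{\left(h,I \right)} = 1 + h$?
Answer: $10 - 8 i \sqrt{2} \approx 10.0 - 11.314 i$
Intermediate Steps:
$A = 0$ ($A = \left(5 - 5\right) + \left(1 - 1\right) = 0 + 0 = 0$)
$b{\left(P \right)} = - \frac{P^{\frac{3}{2}}}{2}$ ($b{\left(P \right)} = - \frac{P \sqrt{P}}{2} = - \frac{P^{\frac{3}{2}}}{2}$)
$2 \left(5 + A\right) + b{\left(-2 \right)} \left(-8\right) = 2 \left(5 + 0\right) + - \frac{\left(-2\right)^{\frac{3}{2}}}{2} \left(-8\right) = 2 \cdot 5 + - \frac{\left(-2\right) i \sqrt{2}}{2} \left(-8\right) = 10 + i \sqrt{2} \left(-8\right) = 10 - 8 i \sqrt{2}$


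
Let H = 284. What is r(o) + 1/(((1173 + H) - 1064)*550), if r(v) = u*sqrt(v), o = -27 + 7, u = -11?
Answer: 1/216150 - 22*I*sqrt(5) ≈ 4.6264e-6 - 49.193*I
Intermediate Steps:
o = -20
r(v) = -11*sqrt(v)
r(o) + 1/(((1173 + H) - 1064)*550) = -22*I*sqrt(5) + 1/(((1173 + 284) - 1064)*550) = -22*I*sqrt(5) + (1/550)/(1457 - 1064) = -22*I*sqrt(5) + (1/550)/393 = -22*I*sqrt(5) + (1/393)*(1/550) = -22*I*sqrt(5) + 1/216150 = 1/216150 - 22*I*sqrt(5)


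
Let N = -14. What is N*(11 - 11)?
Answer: 0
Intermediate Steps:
N*(11 - 11) = -14*(11 - 11) = -14*0 = 0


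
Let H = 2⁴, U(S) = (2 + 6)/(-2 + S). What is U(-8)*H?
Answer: -64/5 ≈ -12.800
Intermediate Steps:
U(S) = 8/(-2 + S)
H = 16
U(-8)*H = (8/(-2 - 8))*16 = (8/(-10))*16 = (8*(-⅒))*16 = -⅘*16 = -64/5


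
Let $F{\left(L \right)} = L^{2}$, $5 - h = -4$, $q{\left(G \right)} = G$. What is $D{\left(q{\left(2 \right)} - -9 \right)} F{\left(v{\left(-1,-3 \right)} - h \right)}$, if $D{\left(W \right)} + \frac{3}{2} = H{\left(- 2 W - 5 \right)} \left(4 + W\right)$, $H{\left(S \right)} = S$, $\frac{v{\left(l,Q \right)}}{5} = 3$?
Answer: $-14634$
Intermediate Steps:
$v{\left(l,Q \right)} = 15$ ($v{\left(l,Q \right)} = 5 \cdot 3 = 15$)
$h = 9$ ($h = 5 - -4 = 5 + 4 = 9$)
$D{\left(W \right)} = - \frac{3}{2} + \left(-5 - 2 W\right) \left(4 + W\right)$ ($D{\left(W \right)} = - \frac{3}{2} + \left(- 2 W - 5\right) \left(4 + W\right) = - \frac{3}{2} + \left(-5 - 2 W\right) \left(4 + W\right)$)
$D{\left(q{\left(2 \right)} - -9 \right)} F{\left(v{\left(-1,-3 \right)} - h \right)} = \left(- \frac{43}{2} - 13 \left(2 - -9\right) - 2 \left(2 - -9\right)^{2}\right) \left(15 - 9\right)^{2} = \left(- \frac{43}{2} - 13 \left(2 + 9\right) - 2 \left(2 + 9\right)^{2}\right) \left(15 - 9\right)^{2} = \left(- \frac{43}{2} - 143 - 2 \cdot 11^{2}\right) 6^{2} = \left(- \frac{43}{2} - 143 - 242\right) 36 = \left(- \frac{813}{2}\right) 36 = -14634$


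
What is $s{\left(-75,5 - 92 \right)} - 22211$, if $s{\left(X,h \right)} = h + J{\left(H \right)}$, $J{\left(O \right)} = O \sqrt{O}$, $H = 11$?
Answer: $-22298 + 11 \sqrt{11} \approx -22262.0$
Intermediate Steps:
$J{\left(O \right)} = O^{\frac{3}{2}}$
$s{\left(X,h \right)} = h + 11 \sqrt{11}$ ($s{\left(X,h \right)} = h + 11^{\frac{3}{2}} = h + 11 \sqrt{11}$)
$s{\left(-75,5 - 92 \right)} - 22211 = \left(\left(5 - 92\right) + 11 \sqrt{11}\right) - 22211 = \left(-87 + 11 \sqrt{11}\right) - 22211 = -22298 + 11 \sqrt{11}$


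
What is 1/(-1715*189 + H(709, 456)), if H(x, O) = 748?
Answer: -1/323387 ≈ -3.0923e-6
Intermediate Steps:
1/(-1715*189 + H(709, 456)) = 1/(-1715*189 + 748) = 1/(-324135 + 748) = 1/(-323387) = -1/323387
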